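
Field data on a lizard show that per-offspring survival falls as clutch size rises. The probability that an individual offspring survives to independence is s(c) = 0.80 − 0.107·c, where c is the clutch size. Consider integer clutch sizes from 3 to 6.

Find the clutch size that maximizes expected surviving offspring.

Expected surviving offspring = c × s(c):
  c=3: 3 × 0.479 = 1.437
  c=4: 4 × 0.372 = 1.488
  c=5: 5 × 0.265 = 1.325
  c=6: 6 × 0.158 = 0.948
Maximum at c = 4 (1.488 surviving offspring).

4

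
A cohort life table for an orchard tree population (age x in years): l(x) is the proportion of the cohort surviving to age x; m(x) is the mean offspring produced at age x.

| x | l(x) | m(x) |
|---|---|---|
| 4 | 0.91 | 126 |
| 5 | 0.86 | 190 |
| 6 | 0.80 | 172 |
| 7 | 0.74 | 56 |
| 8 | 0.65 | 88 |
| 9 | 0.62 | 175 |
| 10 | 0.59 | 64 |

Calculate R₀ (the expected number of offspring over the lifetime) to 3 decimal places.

R₀ = Σ l(x) m(x):
  age 4: 0.91 × 126 = 114.6600
  age 5: 0.86 × 190 = 163.4000
  age 6: 0.80 × 172 = 137.6000
  age 7: 0.74 × 56 = 41.4400
  age 8: 0.65 × 88 = 57.2000
  age 9: 0.62 × 175 = 108.5000
  age 10: 0.59 × 64 = 37.7600
R₀ = 114.6600 + 163.4000 + 137.6000 + 41.4400 + 57.2000 + 108.5000 + 37.7600 = 660.5600

660.560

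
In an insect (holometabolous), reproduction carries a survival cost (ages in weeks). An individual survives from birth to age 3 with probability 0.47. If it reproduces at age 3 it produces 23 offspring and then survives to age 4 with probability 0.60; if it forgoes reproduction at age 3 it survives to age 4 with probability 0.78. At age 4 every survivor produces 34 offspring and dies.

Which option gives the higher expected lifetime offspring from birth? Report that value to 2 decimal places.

breed at age 3: R₀ = 0.47 × (23 + 0.60 × 34) = 0.47 × 43.4000 = 20.3980
delay to age 4: R₀ = 0.47 × (0.78 × 34) = 0.47 × 26.5200 = 12.4644
Higher: breed at age 3 (20.3980).

20.40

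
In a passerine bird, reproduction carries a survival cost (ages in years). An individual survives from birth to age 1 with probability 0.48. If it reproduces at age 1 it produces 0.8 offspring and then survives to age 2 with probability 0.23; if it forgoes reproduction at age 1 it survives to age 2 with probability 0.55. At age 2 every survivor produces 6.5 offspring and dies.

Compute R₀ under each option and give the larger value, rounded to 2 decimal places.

1.72

breed at age 1: R₀ = 0.48 × (0.8 + 0.23 × 6.5) = 0.48 × 2.2950 = 1.1016
delay to age 2: R₀ = 0.48 × (0.55 × 6.5) = 0.48 × 3.5750 = 1.7160
Higher: delay to age 2 (1.7160).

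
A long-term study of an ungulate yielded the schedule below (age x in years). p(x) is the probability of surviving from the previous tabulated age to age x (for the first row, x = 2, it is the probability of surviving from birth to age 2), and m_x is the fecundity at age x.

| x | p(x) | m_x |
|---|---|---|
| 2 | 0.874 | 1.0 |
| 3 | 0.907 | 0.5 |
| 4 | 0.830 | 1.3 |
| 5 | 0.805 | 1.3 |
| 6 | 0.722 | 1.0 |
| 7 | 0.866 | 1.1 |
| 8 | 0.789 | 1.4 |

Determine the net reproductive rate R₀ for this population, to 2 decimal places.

Survivorship from birth: l_x = p_2·p_3·…·p_x.
  l_2 = 0.87400
  l_3 = 0.79272
  l_4 = 0.65796
  l_5 = 0.52965
  l_6 = 0.38241
  l_7 = 0.33117
  l_8 = 0.26129
R₀ = Σ l_x m_x:
  age 2: 0.87400 × 1.0 = 0.8740
  age 3: 0.79272 × 0.5 = 0.3964
  age 4: 0.65796 × 1.3 = 0.8553
  age 5: 0.52965 × 1.3 = 0.6885
  age 6: 0.38241 × 1.0 = 0.3824
  age 7: 0.33117 × 1.1 = 0.3643
  age 8: 0.26129 × 1.4 = 0.3658
R₀ = 0.8740 + 0.3964 + 0.8553 + 0.6885 + 0.3824 + 0.3643 + 0.3658 = 3.9268

3.93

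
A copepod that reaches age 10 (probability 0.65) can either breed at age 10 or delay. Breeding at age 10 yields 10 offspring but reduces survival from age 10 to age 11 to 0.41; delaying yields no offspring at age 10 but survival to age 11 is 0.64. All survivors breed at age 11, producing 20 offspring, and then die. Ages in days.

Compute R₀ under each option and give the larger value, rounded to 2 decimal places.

breed at age 10: R₀ = 0.65 × (10 + 0.41 × 20) = 0.65 × 18.2000 = 11.8300
delay to age 11: R₀ = 0.65 × (0.64 × 20) = 0.65 × 12.8000 = 8.3200
Higher: breed at age 10 (11.8300).

11.83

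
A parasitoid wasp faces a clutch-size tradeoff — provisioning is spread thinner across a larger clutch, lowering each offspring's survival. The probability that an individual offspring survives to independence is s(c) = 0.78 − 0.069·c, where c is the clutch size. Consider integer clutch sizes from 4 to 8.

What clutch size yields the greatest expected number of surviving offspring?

6

Expected surviving offspring = c × s(c):
  c=4: 4 × 0.504 = 2.016
  c=5: 5 × 0.435 = 2.175
  c=6: 6 × 0.366 = 2.196
  c=7: 7 × 0.297 = 2.079
  c=8: 8 × 0.228 = 1.824
Maximum at c = 6 (2.196 surviving offspring).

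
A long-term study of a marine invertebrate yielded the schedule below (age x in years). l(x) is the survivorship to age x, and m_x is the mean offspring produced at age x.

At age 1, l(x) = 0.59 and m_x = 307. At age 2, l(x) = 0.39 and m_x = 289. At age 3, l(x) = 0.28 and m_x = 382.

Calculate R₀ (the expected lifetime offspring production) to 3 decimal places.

400.800

R₀ = Σ l(x) m_x:
  age 1: 0.59 × 307 = 181.1300
  age 2: 0.39 × 289 = 112.7100
  age 3: 0.28 × 382 = 106.9600
R₀ = 181.1300 + 112.7100 + 106.9600 = 400.8000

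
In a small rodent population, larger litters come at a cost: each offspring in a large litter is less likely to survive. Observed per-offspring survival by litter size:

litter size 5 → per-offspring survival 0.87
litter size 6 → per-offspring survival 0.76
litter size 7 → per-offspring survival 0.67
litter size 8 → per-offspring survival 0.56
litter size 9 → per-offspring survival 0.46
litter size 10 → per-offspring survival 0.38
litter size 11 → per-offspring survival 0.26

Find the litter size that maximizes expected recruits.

Expected recruits = c × s(c):
  c=5: 5 × 0.87 = 4.350
  c=6: 6 × 0.76 = 4.560
  c=7: 7 × 0.67 = 4.690
  c=8: 8 × 0.56 = 4.480
  c=9: 9 × 0.46 = 4.140
  c=10: 10 × 0.38 = 3.800
  c=11: 11 × 0.26 = 2.860
Maximum at c = 7 (4.690 recruits).

7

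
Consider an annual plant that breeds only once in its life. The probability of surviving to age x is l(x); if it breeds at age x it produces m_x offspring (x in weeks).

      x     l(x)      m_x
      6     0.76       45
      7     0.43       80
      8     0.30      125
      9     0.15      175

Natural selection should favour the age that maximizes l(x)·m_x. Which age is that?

8

Expected offspring if breeding at age x = l(x) × m_x:
  age 6: 0.76 × 45 = 34.200
  age 7: 0.43 × 80 = 34.400
  age 8: 0.30 × 125 = 37.500
  age 9: 0.15 × 175 = 26.250
Maximum at age 8 (37.500).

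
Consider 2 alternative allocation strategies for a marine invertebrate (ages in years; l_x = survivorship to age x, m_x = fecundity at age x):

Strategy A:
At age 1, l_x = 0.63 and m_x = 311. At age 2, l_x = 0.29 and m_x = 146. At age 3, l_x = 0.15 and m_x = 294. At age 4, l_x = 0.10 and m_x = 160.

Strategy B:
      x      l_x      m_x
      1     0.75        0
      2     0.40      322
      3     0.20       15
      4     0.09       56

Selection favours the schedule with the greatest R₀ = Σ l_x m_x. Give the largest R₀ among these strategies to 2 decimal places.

Strategy A: R₀ = 0.63×311 + 0.29×146 + 0.15×294 + 0.10×160 = 298.3700
Strategy B: R₀ = 0.75×0 + 0.40×322 + 0.20×15 + 0.09×56 = 136.8400
Highest R₀: strategy A with 298.3700.

298.37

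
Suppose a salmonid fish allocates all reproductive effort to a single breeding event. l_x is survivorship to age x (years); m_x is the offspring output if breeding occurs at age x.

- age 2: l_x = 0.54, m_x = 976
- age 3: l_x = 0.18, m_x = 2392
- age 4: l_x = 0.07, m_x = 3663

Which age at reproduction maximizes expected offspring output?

2

Expected offspring if breeding at age x = l_x × m_x:
  age 2: 0.54 × 976 = 527.040
  age 3: 0.18 × 2392 = 430.560
  age 4: 0.07 × 3663 = 256.410
Maximum at age 2 (527.040).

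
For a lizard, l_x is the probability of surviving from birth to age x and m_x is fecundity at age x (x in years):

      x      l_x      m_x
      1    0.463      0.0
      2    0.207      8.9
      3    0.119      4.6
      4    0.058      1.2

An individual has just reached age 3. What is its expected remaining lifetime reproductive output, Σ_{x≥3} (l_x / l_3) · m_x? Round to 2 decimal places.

l_3 = 0.119. Conditional survival from age 3 to x is l_x / l_3.
  x=3: (0.119/0.119) × 4.6 = 4.6000
  x=4: (0.058/0.119) × 1.2 = 0.5849
Sum = 4.6000 + 0.5849 = 5.1849

5.18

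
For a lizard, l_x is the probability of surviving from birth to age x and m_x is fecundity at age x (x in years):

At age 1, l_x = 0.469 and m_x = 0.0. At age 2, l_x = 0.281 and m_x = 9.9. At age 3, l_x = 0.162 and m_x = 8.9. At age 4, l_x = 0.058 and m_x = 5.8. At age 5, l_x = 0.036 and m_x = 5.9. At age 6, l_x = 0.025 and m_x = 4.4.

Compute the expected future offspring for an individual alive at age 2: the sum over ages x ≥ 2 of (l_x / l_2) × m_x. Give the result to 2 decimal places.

l_2 = 0.281. Conditional survival from age 2 to x is l_x / l_2.
  x=2: (0.281/0.281) × 9.9 = 9.9000
  x=3: (0.162/0.281) × 8.9 = 5.1310
  x=4: (0.058/0.281) × 5.8 = 1.1972
  x=5: (0.036/0.281) × 5.9 = 0.7559
  x=6: (0.025/0.281) × 4.4 = 0.3915
Sum = 9.9000 + 5.1310 + 1.1972 + 0.7559 + 0.3915 = 17.3754

17.38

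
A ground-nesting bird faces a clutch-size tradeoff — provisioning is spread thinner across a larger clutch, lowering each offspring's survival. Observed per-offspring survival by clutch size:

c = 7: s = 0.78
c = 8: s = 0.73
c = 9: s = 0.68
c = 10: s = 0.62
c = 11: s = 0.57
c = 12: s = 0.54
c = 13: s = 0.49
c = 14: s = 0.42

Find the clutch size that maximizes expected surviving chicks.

12

Expected surviving chicks = c × s(c):
  c=7: 7 × 0.78 = 5.460
  c=8: 8 × 0.73 = 5.840
  c=9: 9 × 0.68 = 6.120
  c=10: 10 × 0.62 = 6.200
  c=11: 11 × 0.57 = 6.270
  c=12: 12 × 0.54 = 6.480
  c=13: 13 × 0.49 = 6.370
  c=14: 14 × 0.42 = 5.880
Maximum at c = 12 (6.480 surviving chicks).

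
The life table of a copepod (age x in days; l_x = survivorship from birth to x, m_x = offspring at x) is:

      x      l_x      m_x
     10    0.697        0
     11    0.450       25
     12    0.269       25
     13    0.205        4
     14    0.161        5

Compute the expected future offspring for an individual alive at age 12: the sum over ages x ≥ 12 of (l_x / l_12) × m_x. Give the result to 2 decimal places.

l_12 = 0.269. Conditional survival from age 12 to x is l_x / l_12.
  x=12: (0.269/0.269) × 25 = 25.0000
  x=13: (0.205/0.269) × 4 = 3.0483
  x=14: (0.161/0.269) × 5 = 2.9926
Sum = 25.0000 + 3.0483 + 2.9926 = 31.0409

31.04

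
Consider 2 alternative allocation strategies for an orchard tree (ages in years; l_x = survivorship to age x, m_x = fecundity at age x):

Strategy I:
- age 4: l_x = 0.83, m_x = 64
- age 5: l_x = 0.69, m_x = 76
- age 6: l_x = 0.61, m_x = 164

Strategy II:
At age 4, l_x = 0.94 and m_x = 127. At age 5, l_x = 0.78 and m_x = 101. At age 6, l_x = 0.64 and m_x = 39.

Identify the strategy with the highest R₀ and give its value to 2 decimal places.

223.12

Strategy I: R₀ = 0.83×64 + 0.69×76 + 0.61×164 = 205.6000
Strategy II: R₀ = 0.94×127 + 0.78×101 + 0.64×39 = 223.1200
Highest R₀: strategy II with 223.1200.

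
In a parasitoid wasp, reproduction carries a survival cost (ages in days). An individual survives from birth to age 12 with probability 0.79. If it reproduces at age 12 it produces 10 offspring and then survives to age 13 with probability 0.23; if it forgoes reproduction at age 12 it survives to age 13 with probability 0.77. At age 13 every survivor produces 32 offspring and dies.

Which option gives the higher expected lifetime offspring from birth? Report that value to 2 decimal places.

breed at age 12: R₀ = 0.79 × (10 + 0.23 × 32) = 0.79 × 17.3600 = 13.7144
delay to age 13: R₀ = 0.79 × (0.77 × 32) = 0.79 × 24.6400 = 19.4656
Higher: delay to age 13 (19.4656).

19.47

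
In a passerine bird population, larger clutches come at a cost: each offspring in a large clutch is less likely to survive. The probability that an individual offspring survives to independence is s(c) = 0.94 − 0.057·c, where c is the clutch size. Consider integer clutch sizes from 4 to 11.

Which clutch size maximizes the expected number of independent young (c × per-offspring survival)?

Expected independent young = c × s(c):
  c=4: 4 × 0.712 = 2.848
  c=5: 5 × 0.655 = 3.275
  c=6: 6 × 0.598 = 3.588
  c=7: 7 × 0.541 = 3.787
  c=8: 8 × 0.484 = 3.872
  c=9: 9 × 0.427 = 3.843
  c=10: 10 × 0.370 = 3.700
  c=11: 11 × 0.313 = 3.443
Maximum at c = 8 (3.872 independent young).

8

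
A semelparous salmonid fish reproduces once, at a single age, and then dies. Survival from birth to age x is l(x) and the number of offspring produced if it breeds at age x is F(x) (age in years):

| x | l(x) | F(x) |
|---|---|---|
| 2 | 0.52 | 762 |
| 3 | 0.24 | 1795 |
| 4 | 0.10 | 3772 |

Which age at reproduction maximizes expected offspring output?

Expected offspring if breeding at age x = l(x) × F(x):
  age 2: 0.52 × 762 = 396.240
  age 3: 0.24 × 1795 = 430.800
  age 4: 0.10 × 3772 = 377.200
Maximum at age 3 (430.800).

3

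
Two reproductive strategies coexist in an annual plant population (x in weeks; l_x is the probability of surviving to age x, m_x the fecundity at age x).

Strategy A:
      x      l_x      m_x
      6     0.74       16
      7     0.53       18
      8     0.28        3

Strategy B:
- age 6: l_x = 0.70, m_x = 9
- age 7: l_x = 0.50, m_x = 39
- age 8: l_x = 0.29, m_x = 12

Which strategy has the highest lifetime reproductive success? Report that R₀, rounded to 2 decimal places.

29.28

Strategy A: R₀ = 0.74×16 + 0.53×18 + 0.28×3 = 22.2200
Strategy B: R₀ = 0.70×9 + 0.50×39 + 0.29×12 = 29.2800
Highest R₀: strategy B with 29.2800.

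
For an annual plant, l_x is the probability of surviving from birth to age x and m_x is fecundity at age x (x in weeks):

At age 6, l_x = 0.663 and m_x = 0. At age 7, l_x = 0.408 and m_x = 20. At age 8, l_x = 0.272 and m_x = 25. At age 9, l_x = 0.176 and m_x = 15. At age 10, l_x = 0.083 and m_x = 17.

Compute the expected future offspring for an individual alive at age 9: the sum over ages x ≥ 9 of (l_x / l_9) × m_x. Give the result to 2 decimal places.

l_9 = 0.176. Conditional survival from age 9 to x is l_x / l_9.
  x=9: (0.176/0.176) × 15 = 15.0000
  x=10: (0.083/0.176) × 17 = 8.0170
Sum = 15.0000 + 8.0170 = 23.0170

23.02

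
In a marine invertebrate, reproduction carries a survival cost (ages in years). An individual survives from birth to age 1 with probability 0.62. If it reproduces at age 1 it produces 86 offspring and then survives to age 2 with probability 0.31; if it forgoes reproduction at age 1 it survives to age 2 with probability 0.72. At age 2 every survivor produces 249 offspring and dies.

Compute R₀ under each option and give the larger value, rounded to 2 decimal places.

breed at age 1: R₀ = 0.62 × (86 + 0.31 × 249) = 0.62 × 163.1900 = 101.1778
delay to age 2: R₀ = 0.62 × (0.72 × 249) = 0.62 × 179.2800 = 111.1536
Higher: delay to age 2 (111.1536).

111.15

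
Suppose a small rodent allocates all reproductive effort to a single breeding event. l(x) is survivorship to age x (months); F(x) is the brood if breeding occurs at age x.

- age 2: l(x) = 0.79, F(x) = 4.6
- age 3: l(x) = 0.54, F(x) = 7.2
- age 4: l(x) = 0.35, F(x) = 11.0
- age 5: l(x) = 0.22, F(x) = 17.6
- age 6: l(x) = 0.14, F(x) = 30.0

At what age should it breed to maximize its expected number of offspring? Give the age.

Expected offspring if breeding at age x = l(x) × F(x):
  age 2: 0.79 × 4.6 = 3.634
  age 3: 0.54 × 7.2 = 3.888
  age 4: 0.35 × 11.0 = 3.850
  age 5: 0.22 × 17.6 = 3.872
  age 6: 0.14 × 30.0 = 4.200
Maximum at age 6 (4.200).

6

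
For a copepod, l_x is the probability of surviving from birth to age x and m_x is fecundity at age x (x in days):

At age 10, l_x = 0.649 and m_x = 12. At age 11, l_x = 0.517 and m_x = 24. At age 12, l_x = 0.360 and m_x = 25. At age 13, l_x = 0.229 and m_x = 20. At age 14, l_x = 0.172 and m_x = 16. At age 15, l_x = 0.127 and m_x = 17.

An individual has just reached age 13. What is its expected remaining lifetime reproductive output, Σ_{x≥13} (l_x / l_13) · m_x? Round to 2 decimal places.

l_13 = 0.229. Conditional survival from age 13 to x is l_x / l_13.
  x=13: (0.229/0.229) × 20 = 20.0000
  x=14: (0.172/0.229) × 16 = 12.0175
  x=15: (0.127/0.229) × 17 = 9.4279
Sum = 20.0000 + 12.0175 + 9.4279 = 41.4454

41.45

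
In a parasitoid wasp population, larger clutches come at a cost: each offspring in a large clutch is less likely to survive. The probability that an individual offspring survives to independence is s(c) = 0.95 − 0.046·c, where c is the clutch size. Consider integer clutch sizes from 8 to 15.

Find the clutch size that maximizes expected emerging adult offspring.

Expected emerging adult offspring = c × s(c):
  c=8: 8 × 0.582 = 4.656
  c=9: 9 × 0.536 = 4.824
  c=10: 10 × 0.490 = 4.900
  c=11: 11 × 0.444 = 4.884
  c=12: 12 × 0.398 = 4.776
  c=13: 13 × 0.352 = 4.576
  c=14: 14 × 0.306 = 4.284
  c=15: 15 × 0.260 = 3.900
Maximum at c = 10 (4.900 emerging adult offspring).

10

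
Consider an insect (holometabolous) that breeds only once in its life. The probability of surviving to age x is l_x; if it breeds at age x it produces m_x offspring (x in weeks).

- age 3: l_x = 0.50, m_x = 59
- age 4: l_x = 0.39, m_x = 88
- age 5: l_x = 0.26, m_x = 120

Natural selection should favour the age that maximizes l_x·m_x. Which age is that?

4

Expected offspring if breeding at age x = l_x × m_x:
  age 3: 0.50 × 59 = 29.500
  age 4: 0.39 × 88 = 34.320
  age 5: 0.26 × 120 = 31.200
Maximum at age 4 (34.320).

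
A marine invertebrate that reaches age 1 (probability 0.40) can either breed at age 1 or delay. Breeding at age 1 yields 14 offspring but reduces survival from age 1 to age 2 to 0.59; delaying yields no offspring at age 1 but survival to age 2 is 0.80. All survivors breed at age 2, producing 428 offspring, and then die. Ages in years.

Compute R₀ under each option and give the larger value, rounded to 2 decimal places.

136.96

breed at age 1: R₀ = 0.40 × (14 + 0.59 × 428) = 0.40 × 266.5200 = 106.6080
delay to age 2: R₀ = 0.40 × (0.80 × 428) = 0.40 × 342.4000 = 136.9600
Higher: delay to age 2 (136.9600).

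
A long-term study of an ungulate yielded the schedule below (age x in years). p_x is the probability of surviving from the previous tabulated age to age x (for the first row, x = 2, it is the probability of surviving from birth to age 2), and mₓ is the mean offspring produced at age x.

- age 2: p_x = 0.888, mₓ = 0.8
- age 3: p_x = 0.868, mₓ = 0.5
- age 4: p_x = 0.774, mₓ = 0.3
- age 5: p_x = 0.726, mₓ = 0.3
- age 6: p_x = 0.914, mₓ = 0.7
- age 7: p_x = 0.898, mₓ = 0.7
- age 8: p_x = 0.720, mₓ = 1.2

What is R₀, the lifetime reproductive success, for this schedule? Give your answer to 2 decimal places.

Survivorship from birth: l_x = p_2·p_3·…·p_x.
  l_2 = 0.88800
  l_3 = 0.77078
  l_4 = 0.59659
  l_5 = 0.43312
  l_6 = 0.39587
  l_7 = 0.35549
  l_8 = 0.25596
R₀ = Σ l_x mₓ:
  age 2: 0.88800 × 0.8 = 0.7104
  age 3: 0.77078 × 0.5 = 0.3854
  age 4: 0.59659 × 0.3 = 0.1790
  age 5: 0.43312 × 0.3 = 0.1299
  age 6: 0.39587 × 0.7 = 0.2771
  age 7: 0.35549 × 0.7 = 0.2488
  age 8: 0.25596 × 1.2 = 0.3072
R₀ = 0.7104 + 0.3854 + 0.1790 + 0.1299 + 0.2771 + 0.2488 + 0.3072 = 2.2378

2.24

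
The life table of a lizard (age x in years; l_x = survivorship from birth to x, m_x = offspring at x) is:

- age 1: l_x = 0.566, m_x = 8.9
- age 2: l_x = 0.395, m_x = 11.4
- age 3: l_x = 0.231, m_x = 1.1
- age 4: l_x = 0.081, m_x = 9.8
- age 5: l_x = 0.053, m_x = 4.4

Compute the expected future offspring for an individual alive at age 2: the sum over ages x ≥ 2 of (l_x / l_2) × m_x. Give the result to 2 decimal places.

14.64

l_2 = 0.395. Conditional survival from age 2 to x is l_x / l_2.
  x=2: (0.395/0.395) × 11.4 = 11.4000
  x=3: (0.231/0.395) × 1.1 = 0.6433
  x=4: (0.081/0.395) × 9.8 = 2.0096
  x=5: (0.053/0.395) × 4.4 = 0.5904
Sum = 11.4000 + 0.6433 + 2.0096 + 0.5904 = 14.6433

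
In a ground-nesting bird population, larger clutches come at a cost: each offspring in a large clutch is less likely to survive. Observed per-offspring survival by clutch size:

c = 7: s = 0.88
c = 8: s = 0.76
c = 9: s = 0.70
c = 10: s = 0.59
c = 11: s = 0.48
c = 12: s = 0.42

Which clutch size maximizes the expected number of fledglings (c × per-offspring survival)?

Expected fledglings = c × s(c):
  c=7: 7 × 0.88 = 6.160
  c=8: 8 × 0.76 = 6.080
  c=9: 9 × 0.70 = 6.300
  c=10: 10 × 0.59 = 5.900
  c=11: 11 × 0.48 = 5.280
  c=12: 12 × 0.42 = 5.040
Maximum at c = 9 (6.300 fledglings).

9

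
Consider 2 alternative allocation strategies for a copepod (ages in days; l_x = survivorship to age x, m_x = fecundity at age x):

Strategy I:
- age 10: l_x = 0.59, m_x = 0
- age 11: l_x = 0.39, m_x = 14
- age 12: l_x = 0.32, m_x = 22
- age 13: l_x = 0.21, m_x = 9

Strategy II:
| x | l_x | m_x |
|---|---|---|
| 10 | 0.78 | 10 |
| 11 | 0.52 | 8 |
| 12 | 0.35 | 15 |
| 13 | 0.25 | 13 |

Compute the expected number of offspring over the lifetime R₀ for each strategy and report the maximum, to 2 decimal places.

Strategy I: R₀ = 0.59×0 + 0.39×14 + 0.32×22 + 0.21×9 = 14.3900
Strategy II: R₀ = 0.78×10 + 0.52×8 + 0.35×15 + 0.25×13 = 20.4600
Highest R₀: strategy II with 20.4600.

20.46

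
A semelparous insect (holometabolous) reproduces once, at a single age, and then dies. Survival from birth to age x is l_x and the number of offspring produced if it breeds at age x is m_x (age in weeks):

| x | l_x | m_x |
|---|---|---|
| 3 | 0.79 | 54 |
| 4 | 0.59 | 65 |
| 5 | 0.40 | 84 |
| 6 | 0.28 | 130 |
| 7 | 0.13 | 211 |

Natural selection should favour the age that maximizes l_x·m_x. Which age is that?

3

Expected offspring if breeding at age x = l_x × m_x:
  age 3: 0.79 × 54 = 42.660
  age 4: 0.59 × 65 = 38.350
  age 5: 0.40 × 84 = 33.600
  age 6: 0.28 × 130 = 36.400
  age 7: 0.13 × 211 = 27.430
Maximum at age 3 (42.660).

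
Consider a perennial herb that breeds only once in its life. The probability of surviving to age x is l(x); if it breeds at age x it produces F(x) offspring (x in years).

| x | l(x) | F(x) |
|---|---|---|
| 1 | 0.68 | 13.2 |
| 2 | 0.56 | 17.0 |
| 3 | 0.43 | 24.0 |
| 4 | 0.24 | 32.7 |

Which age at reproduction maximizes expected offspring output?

Expected offspring if breeding at age x = l(x) × F(x):
  age 1: 0.68 × 13.2 = 8.976
  age 2: 0.56 × 17.0 = 9.520
  age 3: 0.43 × 24.0 = 10.320
  age 4: 0.24 × 32.7 = 7.848
Maximum at age 3 (10.320).

3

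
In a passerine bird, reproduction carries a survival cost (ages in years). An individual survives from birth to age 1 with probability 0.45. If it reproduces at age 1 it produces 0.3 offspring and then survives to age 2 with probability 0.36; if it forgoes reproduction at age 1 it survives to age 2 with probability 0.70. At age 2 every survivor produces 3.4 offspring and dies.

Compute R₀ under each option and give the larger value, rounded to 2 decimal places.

breed at age 1: R₀ = 0.45 × (0.3 + 0.36 × 3.4) = 0.45 × 1.5240 = 0.6858
delay to age 2: R₀ = 0.45 × (0.70 × 3.4) = 0.45 × 2.3800 = 1.0710
Higher: delay to age 2 (1.0710).

1.07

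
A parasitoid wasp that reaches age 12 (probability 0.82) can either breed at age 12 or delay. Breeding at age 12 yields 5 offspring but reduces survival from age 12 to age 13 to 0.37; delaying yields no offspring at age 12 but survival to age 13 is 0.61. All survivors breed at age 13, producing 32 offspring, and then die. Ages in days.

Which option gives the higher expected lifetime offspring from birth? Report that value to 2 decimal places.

breed at age 12: R₀ = 0.82 × (5 + 0.37 × 32) = 0.82 × 16.8400 = 13.8088
delay to age 13: R₀ = 0.82 × (0.61 × 32) = 0.82 × 19.5200 = 16.0064
Higher: delay to age 13 (16.0064).

16.01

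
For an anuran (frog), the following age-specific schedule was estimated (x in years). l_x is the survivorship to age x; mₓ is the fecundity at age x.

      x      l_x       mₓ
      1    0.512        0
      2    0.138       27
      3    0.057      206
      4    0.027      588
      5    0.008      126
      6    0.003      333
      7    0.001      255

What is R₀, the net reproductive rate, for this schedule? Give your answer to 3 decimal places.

33.606

R₀ = Σ l_x mₓ:
  age 1: 0.512 × 0 = 0.0000
  age 2: 0.138 × 27 = 3.7260
  age 3: 0.057 × 206 = 11.7420
  age 4: 0.027 × 588 = 15.8760
  age 5: 0.008 × 126 = 1.0080
  age 6: 0.003 × 333 = 0.9990
  age 7: 0.001 × 255 = 0.2550
R₀ = 0.0000 + 3.7260 + 11.7420 + 15.8760 + 1.0080 + 0.9990 + 0.2550 = 33.6060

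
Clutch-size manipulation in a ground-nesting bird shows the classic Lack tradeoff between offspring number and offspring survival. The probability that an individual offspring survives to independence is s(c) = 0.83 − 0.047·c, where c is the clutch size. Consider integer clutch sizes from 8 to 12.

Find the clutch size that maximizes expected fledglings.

9

Expected fledglings = c × s(c):
  c=8: 8 × 0.454 = 3.632
  c=9: 9 × 0.407 = 3.663
  c=10: 10 × 0.360 = 3.600
  c=11: 11 × 0.313 = 3.443
  c=12: 12 × 0.266 = 3.192
Maximum at c = 9 (3.663 fledglings).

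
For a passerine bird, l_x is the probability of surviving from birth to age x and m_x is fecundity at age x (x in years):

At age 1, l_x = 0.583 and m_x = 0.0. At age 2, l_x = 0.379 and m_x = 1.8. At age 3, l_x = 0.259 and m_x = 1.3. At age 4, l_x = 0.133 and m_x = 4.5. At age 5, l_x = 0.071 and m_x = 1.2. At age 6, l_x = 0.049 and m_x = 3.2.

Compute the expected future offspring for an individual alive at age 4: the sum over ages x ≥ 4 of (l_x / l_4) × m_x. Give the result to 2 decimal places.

6.32

l_4 = 0.133. Conditional survival from age 4 to x is l_x / l_4.
  x=4: (0.133/0.133) × 4.5 = 4.5000
  x=5: (0.071/0.133) × 1.2 = 0.6406
  x=6: (0.049/0.133) × 3.2 = 1.1789
Sum = 4.5000 + 0.6406 + 1.1789 = 6.3195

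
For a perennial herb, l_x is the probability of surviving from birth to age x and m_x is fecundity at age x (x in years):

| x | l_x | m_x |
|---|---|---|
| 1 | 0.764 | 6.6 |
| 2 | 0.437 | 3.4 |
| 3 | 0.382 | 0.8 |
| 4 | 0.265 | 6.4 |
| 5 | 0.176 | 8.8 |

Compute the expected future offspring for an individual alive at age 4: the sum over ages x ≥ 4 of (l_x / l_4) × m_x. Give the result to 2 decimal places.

l_4 = 0.265. Conditional survival from age 4 to x is l_x / l_4.
  x=4: (0.265/0.265) × 6.4 = 6.4000
  x=5: (0.176/0.265) × 8.8 = 5.8445
Sum = 6.4000 + 5.8445 = 12.2445

12.24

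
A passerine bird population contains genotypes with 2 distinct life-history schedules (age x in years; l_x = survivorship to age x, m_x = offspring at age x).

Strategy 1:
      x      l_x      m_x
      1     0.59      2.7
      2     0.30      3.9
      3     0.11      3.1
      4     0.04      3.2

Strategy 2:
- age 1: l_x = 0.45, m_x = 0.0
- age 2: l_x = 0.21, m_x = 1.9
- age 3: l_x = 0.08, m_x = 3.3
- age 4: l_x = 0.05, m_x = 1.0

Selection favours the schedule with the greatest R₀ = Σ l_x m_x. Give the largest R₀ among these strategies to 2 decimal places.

Strategy 1: R₀ = 0.59×2.7 + 0.30×3.9 + 0.11×3.1 + 0.04×3.2 = 3.2320
Strategy 2: R₀ = 0.45×0.0 + 0.21×1.9 + 0.08×3.3 + 0.05×1.0 = 0.7130
Highest R₀: strategy 1 with 3.2320.

3.23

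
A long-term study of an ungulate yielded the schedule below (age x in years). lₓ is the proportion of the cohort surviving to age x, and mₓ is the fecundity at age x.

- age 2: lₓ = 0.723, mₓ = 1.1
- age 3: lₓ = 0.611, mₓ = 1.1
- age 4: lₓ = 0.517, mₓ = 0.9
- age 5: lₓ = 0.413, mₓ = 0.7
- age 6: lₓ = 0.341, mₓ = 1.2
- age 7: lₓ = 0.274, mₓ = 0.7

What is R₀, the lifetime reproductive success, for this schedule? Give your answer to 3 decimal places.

R₀ = Σ lₓ mₓ:
  age 2: 0.723 × 1.1 = 0.7953
  age 3: 0.611 × 1.1 = 0.6721
  age 4: 0.517 × 0.9 = 0.4653
  age 5: 0.413 × 0.7 = 0.2891
  age 6: 0.341 × 1.2 = 0.4092
  age 7: 0.274 × 0.7 = 0.1918
R₀ = 0.7953 + 0.6721 + 0.4653 + 0.2891 + 0.4092 + 0.1918 = 2.8228

2.823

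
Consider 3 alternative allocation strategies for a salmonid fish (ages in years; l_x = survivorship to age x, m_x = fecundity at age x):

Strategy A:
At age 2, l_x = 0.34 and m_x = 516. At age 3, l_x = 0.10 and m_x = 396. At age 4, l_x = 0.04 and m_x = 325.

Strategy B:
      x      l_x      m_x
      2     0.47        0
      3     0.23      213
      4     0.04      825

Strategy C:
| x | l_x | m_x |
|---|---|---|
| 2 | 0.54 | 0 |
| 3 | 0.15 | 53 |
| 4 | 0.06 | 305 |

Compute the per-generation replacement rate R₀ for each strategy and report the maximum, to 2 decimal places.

Strategy A: R₀ = 0.34×516 + 0.10×396 + 0.04×325 = 228.0400
Strategy B: R₀ = 0.47×0 + 0.23×213 + 0.04×825 = 81.9900
Strategy C: R₀ = 0.54×0 + 0.15×53 + 0.06×305 = 26.2500
Highest R₀: strategy A with 228.0400.

228.04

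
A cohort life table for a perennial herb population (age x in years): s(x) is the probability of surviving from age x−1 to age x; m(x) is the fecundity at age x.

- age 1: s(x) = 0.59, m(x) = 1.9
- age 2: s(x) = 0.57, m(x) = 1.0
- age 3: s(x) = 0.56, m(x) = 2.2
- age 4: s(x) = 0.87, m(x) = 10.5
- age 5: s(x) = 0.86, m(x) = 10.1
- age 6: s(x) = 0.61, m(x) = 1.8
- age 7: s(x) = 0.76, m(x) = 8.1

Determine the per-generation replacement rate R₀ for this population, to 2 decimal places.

Survivorship from birth: l_x = s_1·s_2·…·s_x.
  l_1 = 0.59000
  l_2 = 0.33630
  l_3 = 0.18833
  l_4 = 0.16385
  l_5 = 0.14091
  l_6 = 0.08595
  l_7 = 0.06532
R₀ = Σ l_x m(x):
  age 1: 0.59000 × 1.9 = 1.1210
  age 2: 0.33630 × 1.0 = 0.3363
  age 3: 0.18833 × 2.2 = 0.4143
  age 4: 0.16385 × 10.5 = 1.7204
  age 5: 0.14091 × 10.1 = 1.4232
  age 6: 0.08595 × 1.8 = 0.1547
  age 7: 0.06532 × 8.1 = 0.5291
R₀ = 1.1210 + 0.3363 + 0.4143 + 1.7204 + 1.4232 + 0.1547 + 0.5291 = 5.6990

5.70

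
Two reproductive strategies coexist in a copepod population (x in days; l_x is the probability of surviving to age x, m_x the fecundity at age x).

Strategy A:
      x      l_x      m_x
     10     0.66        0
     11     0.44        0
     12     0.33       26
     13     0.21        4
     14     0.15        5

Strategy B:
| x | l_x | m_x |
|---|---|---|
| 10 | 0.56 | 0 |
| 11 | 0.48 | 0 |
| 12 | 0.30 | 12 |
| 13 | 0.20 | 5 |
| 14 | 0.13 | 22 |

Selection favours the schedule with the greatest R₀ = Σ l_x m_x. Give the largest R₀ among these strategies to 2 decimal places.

10.17

Strategy A: R₀ = 0.66×0 + 0.44×0 + 0.33×26 + 0.21×4 + 0.15×5 = 10.1700
Strategy B: R₀ = 0.56×0 + 0.48×0 + 0.30×12 + 0.20×5 + 0.13×22 = 7.4600
Highest R₀: strategy A with 10.1700.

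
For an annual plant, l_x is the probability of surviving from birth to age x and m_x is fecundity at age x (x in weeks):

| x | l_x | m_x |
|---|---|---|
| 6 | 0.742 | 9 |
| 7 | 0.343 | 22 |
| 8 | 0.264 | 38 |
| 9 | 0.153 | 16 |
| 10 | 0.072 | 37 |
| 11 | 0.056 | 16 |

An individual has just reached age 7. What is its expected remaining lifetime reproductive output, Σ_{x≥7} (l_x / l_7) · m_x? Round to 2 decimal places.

68.76

l_7 = 0.343. Conditional survival from age 7 to x is l_x / l_7.
  x=7: (0.343/0.343) × 22 = 22.0000
  x=8: (0.264/0.343) × 38 = 29.2478
  x=9: (0.153/0.343) × 16 = 7.1370
  x=10: (0.072/0.343) × 37 = 7.7668
  x=11: (0.056/0.343) × 16 = 2.6122
Sum = 22.0000 + 29.2478 + 7.1370 + 7.7668 + 2.6122 = 68.7638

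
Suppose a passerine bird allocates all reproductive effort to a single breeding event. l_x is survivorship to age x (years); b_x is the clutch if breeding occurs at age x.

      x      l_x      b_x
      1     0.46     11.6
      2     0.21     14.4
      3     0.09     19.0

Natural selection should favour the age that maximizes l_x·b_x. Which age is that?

1

Expected offspring if breeding at age x = l_x × b_x:
  age 1: 0.46 × 11.6 = 5.336
  age 2: 0.21 × 14.4 = 3.024
  age 3: 0.09 × 19.0 = 1.710
Maximum at age 1 (5.336).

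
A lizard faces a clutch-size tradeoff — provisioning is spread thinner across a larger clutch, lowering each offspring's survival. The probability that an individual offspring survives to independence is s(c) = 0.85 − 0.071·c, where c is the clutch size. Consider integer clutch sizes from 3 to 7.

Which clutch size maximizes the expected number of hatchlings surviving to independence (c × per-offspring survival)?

Expected hatchlings surviving to independence = c × s(c):
  c=3: 3 × 0.637 = 1.911
  c=4: 4 × 0.566 = 2.264
  c=5: 5 × 0.495 = 2.475
  c=6: 6 × 0.424 = 2.544
  c=7: 7 × 0.353 = 2.471
Maximum at c = 6 (2.544 hatchlings surviving to independence).

6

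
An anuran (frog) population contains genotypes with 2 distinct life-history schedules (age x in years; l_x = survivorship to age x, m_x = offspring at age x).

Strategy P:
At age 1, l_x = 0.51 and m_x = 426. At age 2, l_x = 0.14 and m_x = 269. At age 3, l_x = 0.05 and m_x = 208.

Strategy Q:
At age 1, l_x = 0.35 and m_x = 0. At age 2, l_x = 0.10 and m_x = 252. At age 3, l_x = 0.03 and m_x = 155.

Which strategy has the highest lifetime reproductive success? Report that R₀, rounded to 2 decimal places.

Strategy P: R₀ = 0.51×426 + 0.14×269 + 0.05×208 = 265.3200
Strategy Q: R₀ = 0.35×0 + 0.10×252 + 0.03×155 = 29.8500
Highest R₀: strategy P with 265.3200.

265.32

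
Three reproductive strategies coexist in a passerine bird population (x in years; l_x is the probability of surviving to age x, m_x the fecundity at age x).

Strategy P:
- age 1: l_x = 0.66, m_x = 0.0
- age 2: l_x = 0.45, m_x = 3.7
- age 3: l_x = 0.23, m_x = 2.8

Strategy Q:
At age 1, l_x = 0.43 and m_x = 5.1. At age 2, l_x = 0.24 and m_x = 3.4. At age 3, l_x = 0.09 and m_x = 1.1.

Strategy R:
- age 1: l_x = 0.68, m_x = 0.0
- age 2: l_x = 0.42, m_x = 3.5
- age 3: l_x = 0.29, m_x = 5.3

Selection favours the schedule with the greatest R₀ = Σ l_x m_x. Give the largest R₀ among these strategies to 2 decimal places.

Strategy P: R₀ = 0.66×0.0 + 0.45×3.7 + 0.23×2.8 = 2.3090
Strategy Q: R₀ = 0.43×5.1 + 0.24×3.4 + 0.09×1.1 = 3.1080
Strategy R: R₀ = 0.68×0.0 + 0.42×3.5 + 0.29×5.3 = 3.0070
Highest R₀: strategy Q with 3.1080.

3.11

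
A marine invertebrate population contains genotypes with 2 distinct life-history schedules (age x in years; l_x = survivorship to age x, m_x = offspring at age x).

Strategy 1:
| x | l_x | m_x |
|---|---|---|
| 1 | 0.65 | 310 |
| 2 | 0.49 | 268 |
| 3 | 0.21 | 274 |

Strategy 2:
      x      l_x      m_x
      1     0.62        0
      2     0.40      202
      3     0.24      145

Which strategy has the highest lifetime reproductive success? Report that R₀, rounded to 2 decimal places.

390.36

Strategy 1: R₀ = 0.65×310 + 0.49×268 + 0.21×274 = 390.3600
Strategy 2: R₀ = 0.62×0 + 0.40×202 + 0.24×145 = 115.6000
Highest R₀: strategy 1 with 390.3600.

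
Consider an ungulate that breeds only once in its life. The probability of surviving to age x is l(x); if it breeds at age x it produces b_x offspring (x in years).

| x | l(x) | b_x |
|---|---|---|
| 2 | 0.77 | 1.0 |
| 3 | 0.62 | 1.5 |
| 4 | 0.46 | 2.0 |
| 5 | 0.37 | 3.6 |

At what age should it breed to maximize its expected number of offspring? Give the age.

5

Expected offspring if breeding at age x = l(x) × b_x:
  age 2: 0.77 × 1.0 = 0.770
  age 3: 0.62 × 1.5 = 0.930
  age 4: 0.46 × 2.0 = 0.920
  age 5: 0.37 × 3.6 = 1.332
Maximum at age 5 (1.332).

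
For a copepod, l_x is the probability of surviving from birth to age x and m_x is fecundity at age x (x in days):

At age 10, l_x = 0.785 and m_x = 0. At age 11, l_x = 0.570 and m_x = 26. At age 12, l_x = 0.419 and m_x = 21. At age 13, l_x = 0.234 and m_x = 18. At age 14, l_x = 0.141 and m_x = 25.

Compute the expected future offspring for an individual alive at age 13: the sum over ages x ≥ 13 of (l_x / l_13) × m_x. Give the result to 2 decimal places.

33.06

l_13 = 0.234. Conditional survival from age 13 to x is l_x / l_13.
  x=13: (0.234/0.234) × 18 = 18.0000
  x=14: (0.141/0.234) × 25 = 15.0641
Sum = 18.0000 + 15.0641 = 33.0641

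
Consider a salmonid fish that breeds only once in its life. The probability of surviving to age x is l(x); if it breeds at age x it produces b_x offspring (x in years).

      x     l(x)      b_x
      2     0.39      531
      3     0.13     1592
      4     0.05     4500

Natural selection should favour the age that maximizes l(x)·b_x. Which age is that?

4

Expected offspring if breeding at age x = l(x) × b_x:
  age 2: 0.39 × 531 = 207.090
  age 3: 0.13 × 1592 = 206.960
  age 4: 0.05 × 4500 = 225.000
Maximum at age 4 (225.000).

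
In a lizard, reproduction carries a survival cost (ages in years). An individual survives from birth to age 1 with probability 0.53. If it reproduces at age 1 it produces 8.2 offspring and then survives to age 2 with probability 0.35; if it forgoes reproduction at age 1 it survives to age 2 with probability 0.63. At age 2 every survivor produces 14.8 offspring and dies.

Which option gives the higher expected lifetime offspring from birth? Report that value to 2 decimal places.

7.09

breed at age 1: R₀ = 0.53 × (8.2 + 0.35 × 14.8) = 0.53 × 13.3800 = 7.0914
delay to age 2: R₀ = 0.53 × (0.63 × 14.8) = 0.53 × 9.3240 = 4.9417
Higher: breed at age 1 (7.0914).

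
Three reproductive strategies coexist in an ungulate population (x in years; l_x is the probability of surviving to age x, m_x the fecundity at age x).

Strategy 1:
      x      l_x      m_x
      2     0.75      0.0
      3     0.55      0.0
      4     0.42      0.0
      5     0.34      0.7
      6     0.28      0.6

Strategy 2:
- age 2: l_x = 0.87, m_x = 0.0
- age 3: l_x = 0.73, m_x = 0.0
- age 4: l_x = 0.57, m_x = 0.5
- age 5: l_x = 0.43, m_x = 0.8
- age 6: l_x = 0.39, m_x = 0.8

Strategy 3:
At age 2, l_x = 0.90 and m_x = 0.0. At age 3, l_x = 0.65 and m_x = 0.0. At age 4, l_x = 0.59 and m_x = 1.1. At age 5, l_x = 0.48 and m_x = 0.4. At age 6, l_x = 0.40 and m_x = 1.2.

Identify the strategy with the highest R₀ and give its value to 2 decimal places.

1.32

Strategy 1: R₀ = 0.75×0.0 + 0.55×0.0 + 0.42×0.0 + 0.34×0.7 + 0.28×0.6 = 0.4060
Strategy 2: R₀ = 0.87×0.0 + 0.73×0.0 + 0.57×0.5 + 0.43×0.8 + 0.39×0.8 = 0.9410
Strategy 3: R₀ = 0.90×0.0 + 0.65×0.0 + 0.59×1.1 + 0.48×0.4 + 0.40×1.2 = 1.3210
Highest R₀: strategy 3 with 1.3210.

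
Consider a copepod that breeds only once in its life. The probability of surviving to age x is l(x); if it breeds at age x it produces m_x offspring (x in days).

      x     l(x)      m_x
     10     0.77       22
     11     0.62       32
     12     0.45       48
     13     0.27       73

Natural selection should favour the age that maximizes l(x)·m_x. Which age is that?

12

Expected offspring if breeding at age x = l(x) × m_x:
  age 10: 0.77 × 22 = 16.940
  age 11: 0.62 × 32 = 19.840
  age 12: 0.45 × 48 = 21.600
  age 13: 0.27 × 73 = 19.710
Maximum at age 12 (21.600).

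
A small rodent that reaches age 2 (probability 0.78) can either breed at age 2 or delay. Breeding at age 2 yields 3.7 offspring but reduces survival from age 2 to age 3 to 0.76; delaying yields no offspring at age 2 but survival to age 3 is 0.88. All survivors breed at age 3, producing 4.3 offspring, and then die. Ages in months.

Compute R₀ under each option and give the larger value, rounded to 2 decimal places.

5.44

breed at age 2: R₀ = 0.78 × (3.7 + 0.76 × 4.3) = 0.78 × 6.9680 = 5.4350
delay to age 3: R₀ = 0.78 × (0.88 × 4.3) = 0.78 × 3.7840 = 2.9515
Higher: breed at age 2 (5.4350).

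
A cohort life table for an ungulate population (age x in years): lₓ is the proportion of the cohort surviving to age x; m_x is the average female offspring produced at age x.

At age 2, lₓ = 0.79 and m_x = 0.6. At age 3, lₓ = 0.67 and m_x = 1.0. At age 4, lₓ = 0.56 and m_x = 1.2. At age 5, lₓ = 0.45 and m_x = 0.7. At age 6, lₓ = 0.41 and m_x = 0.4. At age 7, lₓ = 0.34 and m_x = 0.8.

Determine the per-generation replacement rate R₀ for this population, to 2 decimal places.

R₀ = Σ lₓ m_x:
  age 2: 0.79 × 0.6 = 0.4740
  age 3: 0.67 × 1.0 = 0.6700
  age 4: 0.56 × 1.2 = 0.6720
  age 5: 0.45 × 0.7 = 0.3150
  age 6: 0.41 × 0.4 = 0.1640
  age 7: 0.34 × 0.8 = 0.2720
R₀ = 0.4740 + 0.6700 + 0.6720 + 0.3150 + 0.1640 + 0.2720 = 2.5670

2.57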